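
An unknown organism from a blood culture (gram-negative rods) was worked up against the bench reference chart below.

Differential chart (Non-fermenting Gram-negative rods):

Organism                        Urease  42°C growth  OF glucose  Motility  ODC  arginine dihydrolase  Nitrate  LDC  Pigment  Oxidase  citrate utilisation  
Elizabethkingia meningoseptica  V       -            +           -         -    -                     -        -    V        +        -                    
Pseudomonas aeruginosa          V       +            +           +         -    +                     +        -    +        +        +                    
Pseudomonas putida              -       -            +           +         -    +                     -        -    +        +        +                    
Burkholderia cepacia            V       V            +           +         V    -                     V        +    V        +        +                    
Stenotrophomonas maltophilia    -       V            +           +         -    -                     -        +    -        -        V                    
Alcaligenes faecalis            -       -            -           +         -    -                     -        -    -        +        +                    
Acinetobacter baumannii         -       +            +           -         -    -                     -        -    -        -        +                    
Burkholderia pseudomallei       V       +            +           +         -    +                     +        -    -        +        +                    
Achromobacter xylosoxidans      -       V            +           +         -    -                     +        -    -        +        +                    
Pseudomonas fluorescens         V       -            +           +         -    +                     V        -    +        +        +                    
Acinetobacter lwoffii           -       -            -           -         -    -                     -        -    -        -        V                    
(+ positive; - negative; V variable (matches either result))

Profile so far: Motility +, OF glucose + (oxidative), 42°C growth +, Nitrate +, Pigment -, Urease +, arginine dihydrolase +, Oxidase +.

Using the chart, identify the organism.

Burkholderia pseudomallei

Urease +: excludes 6 organisms — 5 left.
Oxidase +: all 5 remaining candidates are consistent.
Motility +: excludes Elizabethkingia meningoseptica — 4 left.
Nitrate +: all 4 remaining candidates are consistent.
arginine dihydrolase +: excludes Burkholderia cepacia — 3 left.
42°C growth +: excludes Pseudomonas fluorescens — 2 left.
Pigment -: excludes Pseudomonas aeruginosa — 1 left.
OF glucose +: the one remaining candidate is consistent.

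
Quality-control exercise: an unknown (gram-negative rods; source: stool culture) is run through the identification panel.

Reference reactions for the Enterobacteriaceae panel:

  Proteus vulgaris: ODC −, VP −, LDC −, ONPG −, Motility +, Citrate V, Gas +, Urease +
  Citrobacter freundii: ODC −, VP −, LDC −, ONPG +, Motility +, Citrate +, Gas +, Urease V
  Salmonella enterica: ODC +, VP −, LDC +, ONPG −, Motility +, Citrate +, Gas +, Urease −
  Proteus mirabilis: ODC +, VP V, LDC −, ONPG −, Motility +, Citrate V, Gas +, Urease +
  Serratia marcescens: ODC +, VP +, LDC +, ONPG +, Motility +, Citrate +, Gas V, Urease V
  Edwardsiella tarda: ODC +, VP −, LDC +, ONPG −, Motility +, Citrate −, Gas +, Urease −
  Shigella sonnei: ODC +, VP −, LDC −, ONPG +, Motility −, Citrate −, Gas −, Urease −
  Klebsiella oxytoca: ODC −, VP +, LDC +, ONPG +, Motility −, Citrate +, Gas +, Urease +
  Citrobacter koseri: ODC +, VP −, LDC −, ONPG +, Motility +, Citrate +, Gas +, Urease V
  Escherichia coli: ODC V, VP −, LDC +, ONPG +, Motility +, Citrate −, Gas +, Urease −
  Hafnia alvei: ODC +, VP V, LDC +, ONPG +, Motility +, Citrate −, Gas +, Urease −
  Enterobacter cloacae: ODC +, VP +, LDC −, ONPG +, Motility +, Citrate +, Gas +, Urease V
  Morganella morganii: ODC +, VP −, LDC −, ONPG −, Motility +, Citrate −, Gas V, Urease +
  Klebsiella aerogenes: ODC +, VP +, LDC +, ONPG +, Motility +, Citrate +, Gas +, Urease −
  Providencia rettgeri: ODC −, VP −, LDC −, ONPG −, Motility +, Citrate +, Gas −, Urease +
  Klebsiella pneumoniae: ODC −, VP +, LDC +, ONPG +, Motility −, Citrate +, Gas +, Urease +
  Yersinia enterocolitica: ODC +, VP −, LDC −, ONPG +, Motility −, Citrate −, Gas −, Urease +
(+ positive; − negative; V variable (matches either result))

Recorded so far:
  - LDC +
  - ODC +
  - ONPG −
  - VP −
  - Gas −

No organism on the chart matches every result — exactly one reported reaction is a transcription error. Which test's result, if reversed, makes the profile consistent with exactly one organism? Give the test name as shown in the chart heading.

LDC

As reported, no row in the chart matches all 5 reactions.
Reversing Gas → 2 organisms match (not unique).
Reversing LDC (to −) → unique match: Morganella morganii.
Reversing ODC → still no organism matches.
Reversing VP → still no organism matches.
Reversing ONPG → still no organism matches.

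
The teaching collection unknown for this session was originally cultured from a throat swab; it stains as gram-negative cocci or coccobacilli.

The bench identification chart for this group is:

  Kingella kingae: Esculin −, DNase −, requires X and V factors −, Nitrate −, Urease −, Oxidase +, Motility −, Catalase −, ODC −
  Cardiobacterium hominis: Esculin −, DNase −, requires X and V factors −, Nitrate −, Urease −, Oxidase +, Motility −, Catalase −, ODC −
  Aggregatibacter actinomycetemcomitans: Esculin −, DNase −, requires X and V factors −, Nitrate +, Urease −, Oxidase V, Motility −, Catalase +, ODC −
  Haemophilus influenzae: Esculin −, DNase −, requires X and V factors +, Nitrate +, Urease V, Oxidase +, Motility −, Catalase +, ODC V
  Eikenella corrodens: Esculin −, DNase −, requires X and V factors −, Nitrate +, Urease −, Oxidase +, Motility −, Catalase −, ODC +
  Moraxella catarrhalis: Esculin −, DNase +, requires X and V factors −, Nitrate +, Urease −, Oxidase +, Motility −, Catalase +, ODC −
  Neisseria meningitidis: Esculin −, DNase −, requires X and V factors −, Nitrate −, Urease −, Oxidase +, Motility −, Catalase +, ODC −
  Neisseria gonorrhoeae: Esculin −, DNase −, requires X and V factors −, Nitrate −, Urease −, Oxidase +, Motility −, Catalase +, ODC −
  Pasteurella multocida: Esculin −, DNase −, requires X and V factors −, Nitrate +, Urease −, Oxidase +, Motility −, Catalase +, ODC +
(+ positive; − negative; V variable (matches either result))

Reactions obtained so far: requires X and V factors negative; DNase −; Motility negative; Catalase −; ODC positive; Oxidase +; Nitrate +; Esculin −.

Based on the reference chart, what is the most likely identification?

Eikenella corrodens

requires X and V factors −: excludes Haemophilus influenzae — 8 left.
Motility −: all 8 remaining candidates are consistent.
ODC +: excludes 6 organisms — 2 left.
Oxidase +: all 2 remaining candidates are consistent.
Catalase −: excludes Pasteurella multocida — 1 left.
DNase −: the one remaining candidate is consistent.
Esculin −: the one remaining candidate is consistent.
Nitrate +: the one remaining candidate is consistent.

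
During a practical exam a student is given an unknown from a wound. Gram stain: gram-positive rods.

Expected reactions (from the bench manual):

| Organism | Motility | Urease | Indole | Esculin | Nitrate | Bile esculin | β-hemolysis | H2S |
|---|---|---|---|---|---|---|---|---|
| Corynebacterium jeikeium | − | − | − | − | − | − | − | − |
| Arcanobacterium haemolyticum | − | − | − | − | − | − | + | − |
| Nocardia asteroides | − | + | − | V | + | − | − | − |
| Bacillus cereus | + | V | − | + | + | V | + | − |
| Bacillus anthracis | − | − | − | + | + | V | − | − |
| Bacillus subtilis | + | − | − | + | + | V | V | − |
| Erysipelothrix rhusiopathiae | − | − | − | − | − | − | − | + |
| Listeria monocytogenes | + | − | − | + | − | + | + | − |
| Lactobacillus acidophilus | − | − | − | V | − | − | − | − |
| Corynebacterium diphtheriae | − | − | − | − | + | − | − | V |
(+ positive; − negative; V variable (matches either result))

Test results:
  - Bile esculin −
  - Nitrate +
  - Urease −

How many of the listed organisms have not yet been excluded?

4

Nitrate +: excludes 5 organisms — 5 left.
Bile esculin −: all 5 remaining candidates are consistent.
Urease −: excludes Nocardia asteroides — 4 left.
Still consistent: Bacillus anthracis, Bacillus cereus, Bacillus subtilis, Corynebacterium diphtheriae.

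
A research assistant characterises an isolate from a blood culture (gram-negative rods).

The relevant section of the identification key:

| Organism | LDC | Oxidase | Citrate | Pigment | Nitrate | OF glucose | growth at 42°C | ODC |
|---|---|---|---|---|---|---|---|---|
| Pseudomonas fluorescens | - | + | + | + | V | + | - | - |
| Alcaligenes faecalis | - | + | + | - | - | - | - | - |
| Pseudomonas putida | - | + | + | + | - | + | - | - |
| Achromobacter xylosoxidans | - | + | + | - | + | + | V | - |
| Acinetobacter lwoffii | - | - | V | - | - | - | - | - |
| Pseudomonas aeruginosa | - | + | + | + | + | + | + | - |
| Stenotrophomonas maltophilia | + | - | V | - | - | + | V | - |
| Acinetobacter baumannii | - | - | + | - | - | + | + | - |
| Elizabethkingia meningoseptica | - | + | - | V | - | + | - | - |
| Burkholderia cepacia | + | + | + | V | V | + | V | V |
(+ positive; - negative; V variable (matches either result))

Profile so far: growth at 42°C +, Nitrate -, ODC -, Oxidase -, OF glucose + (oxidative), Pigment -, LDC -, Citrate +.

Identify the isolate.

Acinetobacter baumannii

growth at 42°C +: excludes 5 organisms — 5 left.
ODC -: all 5 remaining candidates are consistent.
LDC -: excludes Stenotrophomonas maltophilia, Burkholderia cepacia — 3 left.
Citrate +: all 3 remaining candidates are consistent.
OF glucose +: all 3 remaining candidates are consistent.
Nitrate -: excludes Achromobacter xylosoxidans, Pseudomonas aeruginosa — 1 left.
Oxidase -: the one remaining candidate is consistent.
Pigment -: the one remaining candidate is consistent.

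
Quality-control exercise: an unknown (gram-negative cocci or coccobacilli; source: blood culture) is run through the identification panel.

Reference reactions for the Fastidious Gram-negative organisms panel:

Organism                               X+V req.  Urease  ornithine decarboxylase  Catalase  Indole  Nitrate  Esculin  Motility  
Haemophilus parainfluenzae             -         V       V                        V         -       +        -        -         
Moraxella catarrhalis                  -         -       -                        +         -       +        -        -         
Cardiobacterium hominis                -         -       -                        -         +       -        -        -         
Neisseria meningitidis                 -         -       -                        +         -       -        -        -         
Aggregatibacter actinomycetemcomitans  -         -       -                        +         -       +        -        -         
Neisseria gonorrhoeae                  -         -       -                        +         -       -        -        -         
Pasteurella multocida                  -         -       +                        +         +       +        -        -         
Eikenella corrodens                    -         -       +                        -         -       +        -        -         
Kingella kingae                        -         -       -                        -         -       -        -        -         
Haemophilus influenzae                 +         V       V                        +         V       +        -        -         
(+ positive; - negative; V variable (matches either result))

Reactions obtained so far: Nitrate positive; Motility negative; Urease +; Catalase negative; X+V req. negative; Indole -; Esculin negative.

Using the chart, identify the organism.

Esculin -: all 10 remaining candidates are consistent.
Nitrate +: excludes Cardiobacterium hominis, Neisseria meningitidis, Neisseria gonorrhoeae, Kingella kingae — 6 left.
Indole -: excludes Pasteurella multocida — 5 left.
Urease +: excludes Moraxella catarrhalis, Aggregatibacter actinomycetemcomitans, Eikenella corrodens — 2 left.
Motility -: all 2 remaining candidates are consistent.
Catalase -: excludes Haemophilus influenzae — 1 left.
X+V req. -: the one remaining candidate is consistent.

Haemophilus parainfluenzae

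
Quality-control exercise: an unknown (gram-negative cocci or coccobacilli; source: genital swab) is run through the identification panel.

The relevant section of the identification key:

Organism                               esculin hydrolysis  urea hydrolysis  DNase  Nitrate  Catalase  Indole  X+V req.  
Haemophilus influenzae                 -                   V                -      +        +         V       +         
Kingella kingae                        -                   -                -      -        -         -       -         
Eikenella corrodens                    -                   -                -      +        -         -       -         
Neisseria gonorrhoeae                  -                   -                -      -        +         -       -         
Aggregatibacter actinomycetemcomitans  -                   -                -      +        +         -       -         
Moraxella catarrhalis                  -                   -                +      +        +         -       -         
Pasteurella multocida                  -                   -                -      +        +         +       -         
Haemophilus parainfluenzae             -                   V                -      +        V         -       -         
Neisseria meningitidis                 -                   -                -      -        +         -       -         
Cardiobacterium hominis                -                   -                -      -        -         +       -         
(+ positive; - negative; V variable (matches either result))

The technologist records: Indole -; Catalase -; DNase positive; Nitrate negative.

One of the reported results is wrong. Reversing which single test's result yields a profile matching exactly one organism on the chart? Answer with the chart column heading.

As reported, no row in the chart matches all 4 reactions.
Reversing Nitrate → still no organism matches.
Reversing DNase (to -) → unique match: Kingella kingae.
Reversing Indole → still no organism matches.
Reversing Catalase → still no organism matches.

DNase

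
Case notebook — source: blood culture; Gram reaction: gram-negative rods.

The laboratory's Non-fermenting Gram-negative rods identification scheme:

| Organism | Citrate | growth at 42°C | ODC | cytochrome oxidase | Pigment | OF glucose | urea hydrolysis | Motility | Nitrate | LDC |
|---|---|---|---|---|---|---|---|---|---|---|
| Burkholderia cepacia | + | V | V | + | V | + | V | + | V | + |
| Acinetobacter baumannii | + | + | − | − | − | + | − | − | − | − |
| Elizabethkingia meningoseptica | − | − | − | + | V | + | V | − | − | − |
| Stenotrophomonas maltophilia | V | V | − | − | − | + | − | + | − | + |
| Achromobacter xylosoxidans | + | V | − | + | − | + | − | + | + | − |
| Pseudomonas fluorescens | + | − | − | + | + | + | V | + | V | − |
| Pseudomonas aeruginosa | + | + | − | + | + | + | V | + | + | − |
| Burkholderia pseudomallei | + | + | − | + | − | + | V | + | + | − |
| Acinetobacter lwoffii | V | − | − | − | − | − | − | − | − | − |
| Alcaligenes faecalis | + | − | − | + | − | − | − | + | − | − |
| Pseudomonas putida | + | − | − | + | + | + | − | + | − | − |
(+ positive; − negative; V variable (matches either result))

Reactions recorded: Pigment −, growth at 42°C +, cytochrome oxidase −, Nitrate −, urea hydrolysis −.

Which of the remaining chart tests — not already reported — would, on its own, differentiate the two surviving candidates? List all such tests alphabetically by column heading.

Pigment −: excludes Pseudomonas fluorescens, Pseudomonas aeruginosa, Pseudomonas putida — 8 left.
growth at 42°C +: excludes Elizabethkingia meningoseptica, Acinetobacter lwoffii, Alcaligenes faecalis — 5 left.
urea hydrolysis −: all 5 remaining candidates are consistent.
Nitrate −: excludes Achromobacter xylosoxidans, Burkholderia pseudomallei — 3 left.
cytochrome oxidase −: excludes Burkholderia cepacia — 2 left.
Two candidates remain: Acinetobacter baumannii and Stenotrophomonas maltophilia.
  Citrate: + vs V — variable for at least one, does not separate.
  ODC: − vs − — same for both, does not separate.
  OF glucose: + vs + — same for both, does not separate.
  Motility: Acinetobacter baumannii −, Stenotrophomonas maltophilia + — discriminates.
  LDC: Acinetobacter baumannii −, Stenotrophomonas maltophilia + — discriminates.

LDC, Motility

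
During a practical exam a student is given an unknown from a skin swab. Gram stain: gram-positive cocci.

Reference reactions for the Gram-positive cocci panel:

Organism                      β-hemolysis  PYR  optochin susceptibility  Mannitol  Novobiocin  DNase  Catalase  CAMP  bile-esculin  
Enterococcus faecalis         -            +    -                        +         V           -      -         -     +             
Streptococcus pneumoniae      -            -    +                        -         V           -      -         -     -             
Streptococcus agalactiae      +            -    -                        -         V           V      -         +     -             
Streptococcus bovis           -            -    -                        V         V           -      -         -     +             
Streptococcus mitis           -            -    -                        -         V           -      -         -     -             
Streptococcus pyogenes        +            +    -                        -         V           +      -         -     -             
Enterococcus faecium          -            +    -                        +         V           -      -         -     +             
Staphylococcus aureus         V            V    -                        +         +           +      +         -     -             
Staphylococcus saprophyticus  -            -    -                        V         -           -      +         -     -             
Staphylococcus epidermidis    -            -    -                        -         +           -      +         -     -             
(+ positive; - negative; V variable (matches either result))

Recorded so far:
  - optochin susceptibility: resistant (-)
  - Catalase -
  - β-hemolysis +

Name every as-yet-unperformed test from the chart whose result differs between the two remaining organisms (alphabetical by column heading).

CAMP, PYR

Catalase -: excludes Staphylococcus aureus, Staphylococcus saprophyticus, Staphylococcus epidermidis — 7 left.
β-hemolysis +: excludes 5 organisms — 2 left.
optochin susceptibility -: all 2 remaining candidates are consistent.
Two candidates remain: Streptococcus agalactiae and Streptococcus pyogenes.
  PYR: Streptococcus agalactiae -, Streptococcus pyogenes + — discriminates.
  Mannitol: - vs - — same for both, does not separate.
  Novobiocin: V vs V — variable for at least one, does not separate.
  DNase: V vs + — variable for at least one, does not separate.
  CAMP: Streptococcus agalactiae +, Streptococcus pyogenes - — discriminates.
  bile-esculin: - vs - — same for both, does not separate.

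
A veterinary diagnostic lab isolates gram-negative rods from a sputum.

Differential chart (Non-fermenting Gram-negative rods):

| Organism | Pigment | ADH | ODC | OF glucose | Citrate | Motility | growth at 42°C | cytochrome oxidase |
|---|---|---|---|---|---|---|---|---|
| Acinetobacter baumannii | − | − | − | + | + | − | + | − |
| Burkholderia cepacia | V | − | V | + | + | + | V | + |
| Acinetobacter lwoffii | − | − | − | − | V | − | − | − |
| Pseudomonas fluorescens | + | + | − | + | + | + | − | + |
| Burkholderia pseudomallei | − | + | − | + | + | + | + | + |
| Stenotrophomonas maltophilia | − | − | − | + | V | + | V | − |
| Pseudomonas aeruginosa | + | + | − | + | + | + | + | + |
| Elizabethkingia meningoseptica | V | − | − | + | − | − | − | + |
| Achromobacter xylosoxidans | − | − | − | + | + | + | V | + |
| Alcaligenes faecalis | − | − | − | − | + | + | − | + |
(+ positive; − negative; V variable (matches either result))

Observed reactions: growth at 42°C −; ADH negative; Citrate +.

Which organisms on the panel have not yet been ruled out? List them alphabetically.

Achromobacter xylosoxidans, Acinetobacter lwoffii, Alcaligenes faecalis, Burkholderia cepacia, Stenotrophomonas maltophilia

growth at 42°C −: excludes Acinetobacter baumannii, Burkholderia pseudomallei, Pseudomonas aeruginosa — 7 left.
Citrate +: excludes Elizabethkingia meningoseptica — 6 left.
ADH −: excludes Pseudomonas fluorescens — 5 left.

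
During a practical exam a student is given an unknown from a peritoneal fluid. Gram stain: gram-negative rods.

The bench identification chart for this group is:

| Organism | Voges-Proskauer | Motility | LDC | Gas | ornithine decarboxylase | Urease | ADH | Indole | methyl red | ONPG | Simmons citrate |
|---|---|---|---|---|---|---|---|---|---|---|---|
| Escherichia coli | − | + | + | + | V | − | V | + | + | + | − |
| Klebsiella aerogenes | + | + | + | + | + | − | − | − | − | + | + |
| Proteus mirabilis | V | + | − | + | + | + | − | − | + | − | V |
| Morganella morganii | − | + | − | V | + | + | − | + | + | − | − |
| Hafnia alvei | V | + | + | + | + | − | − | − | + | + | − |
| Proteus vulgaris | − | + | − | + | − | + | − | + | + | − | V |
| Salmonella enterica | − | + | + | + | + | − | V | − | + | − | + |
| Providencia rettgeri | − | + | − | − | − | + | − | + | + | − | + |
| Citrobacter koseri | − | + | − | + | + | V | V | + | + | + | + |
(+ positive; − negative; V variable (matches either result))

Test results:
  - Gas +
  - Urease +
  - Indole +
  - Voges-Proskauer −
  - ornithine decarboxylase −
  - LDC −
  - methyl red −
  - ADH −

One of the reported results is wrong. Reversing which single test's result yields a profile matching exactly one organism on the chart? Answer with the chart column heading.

methyl red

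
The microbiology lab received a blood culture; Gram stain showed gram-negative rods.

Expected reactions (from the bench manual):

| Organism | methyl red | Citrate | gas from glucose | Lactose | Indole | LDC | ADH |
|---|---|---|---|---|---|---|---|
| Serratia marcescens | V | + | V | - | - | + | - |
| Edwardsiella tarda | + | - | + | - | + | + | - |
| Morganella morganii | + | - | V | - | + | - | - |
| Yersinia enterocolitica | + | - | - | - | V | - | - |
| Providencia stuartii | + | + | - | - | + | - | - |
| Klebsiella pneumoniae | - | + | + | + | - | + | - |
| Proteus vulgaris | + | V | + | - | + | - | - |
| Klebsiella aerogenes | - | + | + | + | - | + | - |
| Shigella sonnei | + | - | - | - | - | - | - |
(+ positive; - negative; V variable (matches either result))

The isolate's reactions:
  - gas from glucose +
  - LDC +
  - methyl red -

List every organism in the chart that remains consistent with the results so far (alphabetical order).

Klebsiella aerogenes, Klebsiella pneumoniae, Serratia marcescens

LDC +: excludes 5 organisms — 4 left.
methyl red -: excludes Edwardsiella tarda — 3 left.
gas from glucose +: all 3 remaining candidates are consistent.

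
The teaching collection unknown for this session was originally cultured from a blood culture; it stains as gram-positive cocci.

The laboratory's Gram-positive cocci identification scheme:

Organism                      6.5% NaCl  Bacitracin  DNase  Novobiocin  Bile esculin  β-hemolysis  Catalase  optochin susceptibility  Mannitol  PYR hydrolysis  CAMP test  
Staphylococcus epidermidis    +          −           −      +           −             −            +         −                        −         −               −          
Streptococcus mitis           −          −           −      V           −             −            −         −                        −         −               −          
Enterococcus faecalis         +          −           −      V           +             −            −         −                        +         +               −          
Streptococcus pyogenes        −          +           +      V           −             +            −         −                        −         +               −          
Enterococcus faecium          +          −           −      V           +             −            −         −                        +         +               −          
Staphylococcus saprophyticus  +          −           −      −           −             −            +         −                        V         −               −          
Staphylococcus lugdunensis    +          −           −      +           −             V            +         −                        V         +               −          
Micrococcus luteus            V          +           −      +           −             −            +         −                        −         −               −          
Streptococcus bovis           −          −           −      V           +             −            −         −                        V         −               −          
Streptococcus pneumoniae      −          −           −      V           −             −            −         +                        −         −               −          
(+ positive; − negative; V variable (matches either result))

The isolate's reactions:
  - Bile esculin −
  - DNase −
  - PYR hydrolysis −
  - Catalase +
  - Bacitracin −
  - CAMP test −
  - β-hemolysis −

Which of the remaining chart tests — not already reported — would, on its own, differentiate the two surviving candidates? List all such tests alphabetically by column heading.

Novobiocin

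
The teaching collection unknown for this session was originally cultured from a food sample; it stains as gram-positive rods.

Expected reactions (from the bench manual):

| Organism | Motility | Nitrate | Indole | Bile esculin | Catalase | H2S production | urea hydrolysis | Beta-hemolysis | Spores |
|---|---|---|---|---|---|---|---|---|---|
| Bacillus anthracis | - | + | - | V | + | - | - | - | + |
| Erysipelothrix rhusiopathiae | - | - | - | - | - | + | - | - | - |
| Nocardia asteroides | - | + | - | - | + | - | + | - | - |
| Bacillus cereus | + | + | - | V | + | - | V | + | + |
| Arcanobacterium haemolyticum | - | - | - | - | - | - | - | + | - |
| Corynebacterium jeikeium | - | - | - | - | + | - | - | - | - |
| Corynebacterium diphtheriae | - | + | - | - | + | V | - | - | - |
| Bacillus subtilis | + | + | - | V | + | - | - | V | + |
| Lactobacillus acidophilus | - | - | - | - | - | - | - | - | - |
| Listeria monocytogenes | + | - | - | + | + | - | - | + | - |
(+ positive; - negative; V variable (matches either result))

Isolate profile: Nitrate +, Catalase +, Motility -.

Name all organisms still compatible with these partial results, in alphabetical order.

Bacillus anthracis, Corynebacterium diphtheriae, Nocardia asteroides

Nitrate +: excludes 5 organisms — 5 left.
Motility -: excludes Bacillus cereus, Bacillus subtilis — 3 left.
Catalase +: all 3 remaining candidates are consistent.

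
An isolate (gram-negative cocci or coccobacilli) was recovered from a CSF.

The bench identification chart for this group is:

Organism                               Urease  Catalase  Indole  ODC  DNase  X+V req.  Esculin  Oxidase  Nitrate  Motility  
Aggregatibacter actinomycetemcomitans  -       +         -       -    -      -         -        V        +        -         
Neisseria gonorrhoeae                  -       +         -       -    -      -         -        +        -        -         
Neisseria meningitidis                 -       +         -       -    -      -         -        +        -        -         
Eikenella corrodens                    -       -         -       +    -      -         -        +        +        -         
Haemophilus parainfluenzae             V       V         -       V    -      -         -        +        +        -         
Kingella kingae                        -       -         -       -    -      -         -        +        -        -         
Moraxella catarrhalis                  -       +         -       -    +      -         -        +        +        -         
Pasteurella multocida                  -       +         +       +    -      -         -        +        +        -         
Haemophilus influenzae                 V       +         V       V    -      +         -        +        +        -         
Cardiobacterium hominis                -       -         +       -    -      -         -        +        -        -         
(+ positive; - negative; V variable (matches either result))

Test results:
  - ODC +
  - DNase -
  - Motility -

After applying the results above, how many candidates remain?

DNase -: excludes Moraxella catarrhalis — 9 left.
Motility -: all 9 remaining candidates are consistent.
ODC +: excludes 5 organisms — 4 left.
Still consistent: Eikenella corrodens, Haemophilus influenzae, Haemophilus parainfluenzae, Pasteurella multocida.

4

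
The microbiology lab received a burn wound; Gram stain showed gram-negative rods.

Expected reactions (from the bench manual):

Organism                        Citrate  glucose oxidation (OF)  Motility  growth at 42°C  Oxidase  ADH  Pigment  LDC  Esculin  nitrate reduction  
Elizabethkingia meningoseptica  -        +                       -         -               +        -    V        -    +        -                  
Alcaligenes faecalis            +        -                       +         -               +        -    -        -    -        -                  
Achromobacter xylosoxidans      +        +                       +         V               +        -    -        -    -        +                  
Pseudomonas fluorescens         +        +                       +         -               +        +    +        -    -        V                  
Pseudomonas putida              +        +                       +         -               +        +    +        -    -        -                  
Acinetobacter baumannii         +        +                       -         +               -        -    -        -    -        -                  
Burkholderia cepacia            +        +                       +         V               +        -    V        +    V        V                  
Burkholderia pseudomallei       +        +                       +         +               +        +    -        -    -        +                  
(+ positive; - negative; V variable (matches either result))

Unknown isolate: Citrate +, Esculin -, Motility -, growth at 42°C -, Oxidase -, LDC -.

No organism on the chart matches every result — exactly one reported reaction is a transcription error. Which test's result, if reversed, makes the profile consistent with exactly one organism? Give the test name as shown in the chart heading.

growth at 42°C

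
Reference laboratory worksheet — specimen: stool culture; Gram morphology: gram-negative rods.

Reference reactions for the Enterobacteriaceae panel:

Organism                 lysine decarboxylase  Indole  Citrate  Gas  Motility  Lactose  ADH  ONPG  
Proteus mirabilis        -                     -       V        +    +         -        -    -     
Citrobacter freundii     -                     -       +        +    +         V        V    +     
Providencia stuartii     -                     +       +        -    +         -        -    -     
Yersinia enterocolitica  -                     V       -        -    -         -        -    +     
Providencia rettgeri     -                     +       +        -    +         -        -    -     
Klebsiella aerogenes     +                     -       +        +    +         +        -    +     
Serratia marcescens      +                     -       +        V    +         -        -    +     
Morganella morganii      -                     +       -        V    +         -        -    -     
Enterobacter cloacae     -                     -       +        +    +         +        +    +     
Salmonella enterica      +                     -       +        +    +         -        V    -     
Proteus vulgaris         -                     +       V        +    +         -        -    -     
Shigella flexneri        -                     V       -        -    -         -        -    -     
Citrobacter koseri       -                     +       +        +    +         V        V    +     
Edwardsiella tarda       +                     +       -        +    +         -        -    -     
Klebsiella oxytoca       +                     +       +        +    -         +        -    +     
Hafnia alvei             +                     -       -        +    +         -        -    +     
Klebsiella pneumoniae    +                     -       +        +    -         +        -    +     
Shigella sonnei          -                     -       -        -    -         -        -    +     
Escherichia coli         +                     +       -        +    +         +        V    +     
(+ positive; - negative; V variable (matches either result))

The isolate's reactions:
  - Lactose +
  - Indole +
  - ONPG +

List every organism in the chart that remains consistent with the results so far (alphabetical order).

ONPG +: excludes 8 organisms — 11 left.
Indole +: excludes 7 organisms — 4 left.
Lactose +: excludes Yersinia enterocolitica — 3 left.

Citrobacter koseri, Escherichia coli, Klebsiella oxytoca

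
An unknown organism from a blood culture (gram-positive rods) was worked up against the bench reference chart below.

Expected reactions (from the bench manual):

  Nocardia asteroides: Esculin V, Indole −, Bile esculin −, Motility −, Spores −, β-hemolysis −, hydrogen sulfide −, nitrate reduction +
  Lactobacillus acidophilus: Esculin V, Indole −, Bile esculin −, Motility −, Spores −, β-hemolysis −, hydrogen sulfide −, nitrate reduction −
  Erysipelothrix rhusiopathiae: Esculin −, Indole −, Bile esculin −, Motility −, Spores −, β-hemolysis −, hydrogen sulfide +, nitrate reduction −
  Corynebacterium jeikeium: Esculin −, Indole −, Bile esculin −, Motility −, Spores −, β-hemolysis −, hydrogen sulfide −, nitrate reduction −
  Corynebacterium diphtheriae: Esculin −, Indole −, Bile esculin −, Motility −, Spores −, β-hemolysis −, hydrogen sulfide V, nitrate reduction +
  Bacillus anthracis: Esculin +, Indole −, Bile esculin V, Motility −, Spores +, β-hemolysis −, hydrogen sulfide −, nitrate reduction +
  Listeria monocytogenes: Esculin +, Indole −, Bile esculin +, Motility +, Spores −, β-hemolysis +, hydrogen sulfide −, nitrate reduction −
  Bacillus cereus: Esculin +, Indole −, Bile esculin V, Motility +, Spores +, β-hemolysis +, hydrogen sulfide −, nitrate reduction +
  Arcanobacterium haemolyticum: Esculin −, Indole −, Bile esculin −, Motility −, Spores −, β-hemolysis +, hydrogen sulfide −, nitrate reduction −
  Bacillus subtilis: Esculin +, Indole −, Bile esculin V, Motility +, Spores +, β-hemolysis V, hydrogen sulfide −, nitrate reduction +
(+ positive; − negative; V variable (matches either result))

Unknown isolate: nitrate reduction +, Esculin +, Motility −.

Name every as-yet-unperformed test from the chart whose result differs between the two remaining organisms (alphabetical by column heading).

Spores

Esculin +: excludes Erysipelothrix rhusiopathiae, Corynebacterium jeikeium, Corynebacterium diphtheriae, Arcanobacterium haemolyticum — 6 left.
Motility −: excludes Listeria monocytogenes, Bacillus cereus, Bacillus subtilis — 3 left.
nitrate reduction +: excludes Lactobacillus acidophilus — 2 left.
Two candidates remain: Bacillus anthracis and Nocardia asteroides.
  Indole: − vs − — same for both, does not separate.
  Bile esculin: V vs − — variable for at least one, does not separate.
  Spores: Bacillus anthracis +, Nocardia asteroides − — discriminates.
  β-hemolysis: − vs − — same for both, does not separate.
  hydrogen sulfide: − vs − — same for both, does not separate.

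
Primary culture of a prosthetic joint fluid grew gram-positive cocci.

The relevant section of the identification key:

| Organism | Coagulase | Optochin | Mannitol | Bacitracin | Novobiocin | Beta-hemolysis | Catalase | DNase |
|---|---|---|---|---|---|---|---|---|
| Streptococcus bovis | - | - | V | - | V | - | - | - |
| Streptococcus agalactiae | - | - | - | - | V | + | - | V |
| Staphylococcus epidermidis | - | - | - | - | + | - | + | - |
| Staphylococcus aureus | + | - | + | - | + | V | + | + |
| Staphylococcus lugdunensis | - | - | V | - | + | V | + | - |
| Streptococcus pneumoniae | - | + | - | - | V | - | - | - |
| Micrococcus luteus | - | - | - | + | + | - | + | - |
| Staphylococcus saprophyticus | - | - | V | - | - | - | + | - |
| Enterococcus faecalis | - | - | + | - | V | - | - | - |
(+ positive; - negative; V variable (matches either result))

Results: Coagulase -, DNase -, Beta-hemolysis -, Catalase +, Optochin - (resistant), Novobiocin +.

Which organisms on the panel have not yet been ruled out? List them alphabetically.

Coagulase -: excludes Staphylococcus aureus — 8 left.
Novobiocin +: excludes Staphylococcus saprophyticus — 7 left.
DNase -: all 7 remaining candidates are consistent.
Beta-hemolysis -: excludes Streptococcus agalactiae — 6 left.
Optochin -: excludes Streptococcus pneumoniae — 5 left.
Catalase +: excludes Streptococcus bovis, Enterococcus faecalis — 3 left.

Micrococcus luteus, Staphylococcus epidermidis, Staphylococcus lugdunensis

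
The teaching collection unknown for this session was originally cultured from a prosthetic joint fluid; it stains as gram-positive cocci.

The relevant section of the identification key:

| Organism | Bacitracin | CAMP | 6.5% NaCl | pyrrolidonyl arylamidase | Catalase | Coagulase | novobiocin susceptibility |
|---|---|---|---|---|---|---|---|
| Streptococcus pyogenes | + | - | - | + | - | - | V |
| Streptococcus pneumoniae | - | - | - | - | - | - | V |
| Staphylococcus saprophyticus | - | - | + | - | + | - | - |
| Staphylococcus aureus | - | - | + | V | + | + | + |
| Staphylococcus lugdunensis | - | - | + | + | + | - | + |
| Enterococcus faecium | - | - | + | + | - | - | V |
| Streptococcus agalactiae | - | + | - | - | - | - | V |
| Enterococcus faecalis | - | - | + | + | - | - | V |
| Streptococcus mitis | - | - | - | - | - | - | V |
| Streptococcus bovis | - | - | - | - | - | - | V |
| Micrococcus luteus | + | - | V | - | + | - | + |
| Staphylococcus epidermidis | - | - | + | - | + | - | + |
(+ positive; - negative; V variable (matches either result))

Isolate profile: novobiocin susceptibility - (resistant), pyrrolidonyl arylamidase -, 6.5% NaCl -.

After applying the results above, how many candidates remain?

4

novobiocin susceptibility -: excludes Staphylococcus aureus, Staphylococcus lugdunensis, Micrococcus luteus, Staphylococcus epidermidis — 8 left.
pyrrolidonyl arylamidase -: excludes Streptococcus pyogenes, Enterococcus faecium, Enterococcus faecalis — 5 left.
6.5% NaCl -: excludes Staphylococcus saprophyticus — 4 left.
Still consistent: Streptococcus agalactiae, Streptococcus bovis, Streptococcus mitis, Streptococcus pneumoniae.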